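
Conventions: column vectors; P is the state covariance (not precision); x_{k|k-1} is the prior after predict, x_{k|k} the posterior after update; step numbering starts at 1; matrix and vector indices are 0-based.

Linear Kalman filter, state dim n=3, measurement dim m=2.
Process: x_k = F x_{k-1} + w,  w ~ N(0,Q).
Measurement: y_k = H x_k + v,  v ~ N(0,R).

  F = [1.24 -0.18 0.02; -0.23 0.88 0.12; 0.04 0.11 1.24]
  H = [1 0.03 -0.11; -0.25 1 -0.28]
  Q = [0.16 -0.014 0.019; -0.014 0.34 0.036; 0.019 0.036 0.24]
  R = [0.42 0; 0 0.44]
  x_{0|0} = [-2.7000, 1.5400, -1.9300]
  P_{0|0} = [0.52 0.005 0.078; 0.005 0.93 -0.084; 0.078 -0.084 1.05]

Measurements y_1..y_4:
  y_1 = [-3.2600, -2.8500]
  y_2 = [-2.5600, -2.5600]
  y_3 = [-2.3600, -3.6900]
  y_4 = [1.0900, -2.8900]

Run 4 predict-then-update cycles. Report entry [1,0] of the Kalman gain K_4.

K[1,0] = -0.1252

step 1: x^-=[-3.6638, 1.7446, -2.3318]  P^-=[0.9923 -0.2898 0.1916; -0.2898 1.0787 0.1629; 0.1916 0.1629 1.8514]  S=[1.3751 -0.5140; -0.5140 1.8065]  K=[0.6463 -0.1436; 0.0319 0.6211; -0.0992 -0.2516]  nu=[0.0950, -6.1635]  x^+=[-2.7176, -2.0805, -0.7908]  P^+=[0.2853 0.0469 0.1383; 0.0469 0.4008 0.4137; 0.1383 0.4137 1.7492]
step 2: x^-=[-3.0111, -1.3007, -1.3181]  P^-=[0.5953 -0.0833 0.1960; -0.0833 0.7514 0.7510; 0.1960 0.7510 3.0619]  S=[0.9999 -0.2530; -0.2530 1.1172]  K=[0.5370 -0.1352; -0.0170 0.4992; -0.1628 -0.1759]  nu=[0.3451, -2.3811]  x^+=[-2.5037, -2.4952, -0.9554]  P^+=[0.2497 0.0697 0.2385; 0.0697 0.4685 0.8265; 0.2385 0.8265 3.0154]
step 3: x^-=[-2.6746, -1.7345, -1.5594]  P^-=[0.5351 -0.0421 0.2902; -0.0421 0.8926 1.3744; 0.2902 1.3744 5.1322]  S=[0.9426 -0.2267; -0.2267 1.0605]  K=[0.4999 -0.1356; -0.0623 0.4754; -0.2931 -0.1902]  nu=[0.1951, -3.0607]  x^+=[-2.1620, -3.2019, -1.0345]  P^+=[0.2493 0.1114 0.3884; 0.1114 0.6358 1.4241; 0.3884 1.4241 5.0382]
step 4: x^-=[-2.1252, -2.4445, -1.7215]  P^-=[0.5253 0.0028 0.4409; 0.0028 1.1523 2.3099; 0.4409 2.3099 8.4228]  S=[0.9361 -0.2194; -0.2194 1.0523]  K=[0.4765 -0.1401; -0.1252 0.4537; -0.5047 -0.2560]  nu=[3.0992, -1.4588]  x^+=[-0.4439, -3.4944, -2.9123]  P^+=[0.2627 0.1768 0.6170; 0.1768 0.8962 2.3298; 0.6170 2.3298 8.1720]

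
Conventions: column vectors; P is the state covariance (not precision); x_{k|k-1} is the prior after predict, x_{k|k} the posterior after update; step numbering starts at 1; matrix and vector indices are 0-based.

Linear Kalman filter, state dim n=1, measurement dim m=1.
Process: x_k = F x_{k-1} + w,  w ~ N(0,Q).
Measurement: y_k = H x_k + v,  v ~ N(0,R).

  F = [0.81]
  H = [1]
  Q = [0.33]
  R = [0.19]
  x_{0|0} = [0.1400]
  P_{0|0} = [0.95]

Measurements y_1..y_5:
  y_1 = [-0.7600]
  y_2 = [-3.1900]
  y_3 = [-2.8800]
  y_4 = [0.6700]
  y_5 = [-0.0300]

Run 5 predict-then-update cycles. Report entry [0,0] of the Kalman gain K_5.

step 1: x^-=[0.1134]  P^-=[0.9533]  S=[1.1433]  K=[0.8338]  nu=[-0.8734]  x^+=[-0.6149]  P^+=[0.1584]
step 2: x^-=[-0.4980]  P^-=[0.4339]  S=[0.6239]  K=[0.6955]  nu=[-2.6920]  x^+=[-2.3703]  P^+=[0.1321]
step 3: x^-=[-1.9199]  P^-=[0.4167]  S=[0.6067]  K=[0.6868]  nu=[-0.9601]  x^+=[-2.5793]  P^+=[0.1305]
step 4: x^-=[-2.0893]  P^-=[0.4156]  S=[0.6056]  K=[0.6863]  nu=[2.7593]  x^+=[-0.1957]  P^+=[0.1304]
step 5: x^-=[-0.1585]  P^-=[0.4155]  S=[0.6055]  K=[0.6862]  nu=[0.1285]  x^+=[-0.0703]  P^+=[0.1304]

K[0,0] = 0.6862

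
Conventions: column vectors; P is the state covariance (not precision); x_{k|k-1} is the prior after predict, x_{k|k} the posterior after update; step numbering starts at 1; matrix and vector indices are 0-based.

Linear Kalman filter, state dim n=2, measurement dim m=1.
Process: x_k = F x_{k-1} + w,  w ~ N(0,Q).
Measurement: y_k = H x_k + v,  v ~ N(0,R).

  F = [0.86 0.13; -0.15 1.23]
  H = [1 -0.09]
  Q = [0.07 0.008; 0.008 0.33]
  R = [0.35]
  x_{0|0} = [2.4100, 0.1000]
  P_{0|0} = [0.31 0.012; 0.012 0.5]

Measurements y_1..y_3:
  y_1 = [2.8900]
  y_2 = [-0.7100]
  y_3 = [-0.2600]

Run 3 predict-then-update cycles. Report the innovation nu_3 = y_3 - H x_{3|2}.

innov = [-1.1078]

step 1: x^-=[2.0856, -0.2385]  P^-=[0.3104 0.0604; 0.0604 1.0890]  S=[0.6584]  K=[0.4632; -0.0571]  nu=[0.7829]  x^+=[2.4483, -0.2832]  P^+=[0.1691 0.0778; 0.0778 1.0869]
step 2: x^-=[2.0687, -0.7156]  P^-=[0.2309 0.2408; 0.2408 1.9494]  S=[0.5533]  K=[0.3781; 0.1181]  nu=[-2.8431]  x^+=[0.9938, -1.0513]  P^+=[0.1518 0.2161; 0.2161 1.9417]
step 3: x^-=[0.7180, -1.4422]  P^-=[0.2634 0.5232; 0.5232 3.1912]  S=[0.5450]  K=[0.3968; 0.4331]  nu=[-1.1078]  x^+=[0.2784, -1.9219]  P^+=[0.1776 0.4296; 0.4296 3.0890]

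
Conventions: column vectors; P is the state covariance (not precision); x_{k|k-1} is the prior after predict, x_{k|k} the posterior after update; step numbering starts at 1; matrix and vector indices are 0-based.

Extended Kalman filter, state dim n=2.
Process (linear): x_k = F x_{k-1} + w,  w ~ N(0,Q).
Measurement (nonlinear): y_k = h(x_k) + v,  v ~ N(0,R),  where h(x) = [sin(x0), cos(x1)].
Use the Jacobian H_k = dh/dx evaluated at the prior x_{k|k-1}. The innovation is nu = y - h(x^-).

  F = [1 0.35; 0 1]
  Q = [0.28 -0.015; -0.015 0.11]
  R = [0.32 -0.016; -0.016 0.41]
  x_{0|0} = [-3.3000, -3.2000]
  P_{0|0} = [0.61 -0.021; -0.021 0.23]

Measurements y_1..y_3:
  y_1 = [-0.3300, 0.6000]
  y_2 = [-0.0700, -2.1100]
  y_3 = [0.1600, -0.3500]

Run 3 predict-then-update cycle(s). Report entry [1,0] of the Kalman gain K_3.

step 1: x^-=[-4.4200, -3.2000]  P^-=[0.9035 0.0445; 0.0445 0.3400]  H_jac=[-0.2882 0.0000; 0.0000 -0.0584]  S=[0.3951 -0.0153; -0.0153 0.4112]  K=[-0.6604 -0.0308; -0.0344 -0.0495]  nu=[-1.2876, 1.5983]  x^+=[-3.6190, -3.2349]  P^+=[0.7314 0.0354; 0.0354 0.3386]
step 2: x^-=[-4.7512, -3.2349]  P^-=[1.0777 0.1389; 0.1389 0.4486]  H_jac=[0.0388 0.0000; 0.0000 -0.0932]  S=[0.3216 -0.0165; -0.0165 0.4139]  K=[0.1287 -0.0261; 0.0116 -0.1005]  nu=[-1.0692, -1.1144]  x^+=[-4.8597, -3.1353]  P^+=[1.0720 0.1371; 0.1371 0.4443]
step 3: x^-=[-5.9570, -3.1353]  P^-=[1.5024 0.2776; 0.2776 0.5543]  H_jac=[0.9473 0.0000; 0.0000 0.0063]  S=[1.6682 -0.0143; -0.0143 0.4100]  K=[0.8534 0.0341; 0.1578 0.0140]  nu=[-0.1604, 0.6500]  x^+=[-6.0717, -3.1515]  P^+=[0.2877 0.0531; 0.0531 0.5128]

K[1,0] = 0.1578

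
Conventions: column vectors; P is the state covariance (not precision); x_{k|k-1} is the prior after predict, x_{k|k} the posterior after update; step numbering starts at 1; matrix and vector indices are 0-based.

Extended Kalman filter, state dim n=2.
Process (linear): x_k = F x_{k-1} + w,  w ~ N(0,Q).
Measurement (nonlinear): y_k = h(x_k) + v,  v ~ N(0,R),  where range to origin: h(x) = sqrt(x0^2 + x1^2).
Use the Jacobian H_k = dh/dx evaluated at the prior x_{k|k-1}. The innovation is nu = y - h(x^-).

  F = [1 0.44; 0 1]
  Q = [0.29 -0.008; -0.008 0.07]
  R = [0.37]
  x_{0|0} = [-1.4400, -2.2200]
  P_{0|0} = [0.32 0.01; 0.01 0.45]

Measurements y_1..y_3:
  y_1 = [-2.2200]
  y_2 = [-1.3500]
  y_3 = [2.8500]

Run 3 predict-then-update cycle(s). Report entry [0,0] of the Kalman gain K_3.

step 1: x^-=[-2.4168, -2.2200]  P^-=[0.7059 0.2000; 0.2000 0.5200]  H_jac=[-0.7365 -0.6765]  S=[1.1901]  K=[-0.5505; -0.4193]  nu=[-5.5017]  x^+=[0.6119, 0.0871]  P^+=[0.3452 -0.0747; -0.0747 0.3107]
step 2: x^-=[0.6503, 0.0871]  P^-=[0.6296 0.0540; 0.0540 0.3807]  H_jac=[0.9912 0.1327]  S=[1.0094]  K=[0.6253; 0.1031]  nu=[-2.0061]  x^+=[-0.6042, -0.1197]  P^+=[0.2349 -0.0111; -0.0111 0.3700]
step 3: x^-=[-0.6568, -0.1197]  P^-=[0.5868 0.1437; 0.1437 0.4400]  H_jac=[-0.9838 -0.1792]  S=[1.0028]  K=[-0.6014; -0.2197]  nu=[2.1824]  x^+=[-1.9693, -0.5990]  P^+=[0.2241 0.0113; 0.0113 0.3916]

K[0,0] = -0.6014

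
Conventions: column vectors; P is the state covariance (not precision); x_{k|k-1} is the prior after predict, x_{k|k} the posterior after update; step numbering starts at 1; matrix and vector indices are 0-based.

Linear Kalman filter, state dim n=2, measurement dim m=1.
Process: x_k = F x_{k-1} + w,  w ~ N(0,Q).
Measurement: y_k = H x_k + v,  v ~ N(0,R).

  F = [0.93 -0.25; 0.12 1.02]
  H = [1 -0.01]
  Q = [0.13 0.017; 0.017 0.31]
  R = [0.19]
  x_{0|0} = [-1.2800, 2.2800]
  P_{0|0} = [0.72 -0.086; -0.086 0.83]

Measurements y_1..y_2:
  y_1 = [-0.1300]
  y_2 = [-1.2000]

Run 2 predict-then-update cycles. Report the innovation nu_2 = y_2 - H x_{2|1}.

step 1: x^-=[-1.7604, 2.1720]  P^-=[0.8446 -0.1933; -0.1933 1.1628]  S=[1.0386]  K=[0.8151; -0.1973]  nu=[1.6521]  x^+=[-0.4138, 1.8460]  P^+=[0.1546 -0.0263; -0.0263 1.1224]
step 2: x^-=[-0.8463, 1.8333]  P^-=[0.3461 -0.2761; -0.2761 1.4736]  S=[0.5417]  K=[0.6439; -0.5368]  nu=[-0.3353]  x^+=[-1.0623, 2.0133]  P^+=[0.1215 -0.0888; -0.0888 1.3174]

innov = [-0.3353]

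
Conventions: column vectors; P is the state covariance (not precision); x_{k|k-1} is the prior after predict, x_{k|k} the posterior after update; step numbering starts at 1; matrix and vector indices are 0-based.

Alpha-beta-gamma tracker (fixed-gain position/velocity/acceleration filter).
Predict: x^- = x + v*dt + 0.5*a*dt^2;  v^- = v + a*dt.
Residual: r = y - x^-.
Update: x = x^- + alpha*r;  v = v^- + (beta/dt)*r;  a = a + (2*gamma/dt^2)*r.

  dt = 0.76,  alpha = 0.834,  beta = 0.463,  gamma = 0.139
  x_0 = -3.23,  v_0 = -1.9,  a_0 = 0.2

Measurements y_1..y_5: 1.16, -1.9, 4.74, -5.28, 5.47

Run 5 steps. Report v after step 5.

v_post = 2.4244

step 1: x_pred=-4.6162  r=5.7762  x^+=0.2011  v^+=1.7709  a^+=2.9801
step 2: x_pred=2.4077  r=-4.3077  x^+=-1.1849  v^+=1.4115  a^+=0.9068
step 3: x_pred=0.1497  r=4.5903  x^+=3.9780  v^+=4.8971  a^+=3.1161
step 4: x_pred=8.5998  r=-13.8798  x^+=-2.9760  v^+=-1.1903  a^+=-3.5643
step 5: x_pred=-4.9100  r=10.3800  x^+=3.7469  v^+=2.4244  a^+=1.4316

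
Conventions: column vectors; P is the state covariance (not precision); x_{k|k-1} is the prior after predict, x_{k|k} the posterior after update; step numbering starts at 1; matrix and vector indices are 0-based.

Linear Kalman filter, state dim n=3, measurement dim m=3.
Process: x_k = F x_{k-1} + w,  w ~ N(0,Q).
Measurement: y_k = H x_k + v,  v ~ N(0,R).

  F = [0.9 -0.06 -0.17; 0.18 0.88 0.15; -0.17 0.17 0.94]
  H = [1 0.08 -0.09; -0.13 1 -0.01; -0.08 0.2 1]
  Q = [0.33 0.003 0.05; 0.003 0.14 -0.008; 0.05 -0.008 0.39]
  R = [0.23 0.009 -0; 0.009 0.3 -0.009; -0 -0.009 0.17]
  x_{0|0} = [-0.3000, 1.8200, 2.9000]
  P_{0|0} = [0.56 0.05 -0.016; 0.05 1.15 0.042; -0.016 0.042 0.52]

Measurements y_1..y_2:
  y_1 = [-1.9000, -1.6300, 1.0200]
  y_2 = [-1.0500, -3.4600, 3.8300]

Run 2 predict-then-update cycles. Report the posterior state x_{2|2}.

step 1: x^-=[-0.8722, 1.9826, 3.0864]  P^-=[0.8031 0.0505 -0.1399; 0.0505 1.0865 0.2478; -0.1399 0.2478 0.9145]  S=[1.0772 0.0195 -0.2450; 0.0195 1.3817 0.4675; -0.2450 0.4675 1.2530]  K=[0.7654 -0.0539 0.0148; 0.1197 0.7390 0.1156; -0.0019 -0.0885 0.8110]  nu=[-0.9086, -3.6951, -2.5327]  x^+=[-1.4062, -1.1496, 1.3611]  P^+=[0.1758 0.0136 0.0144; 0.0136 0.2232 -0.0305; 0.0144 -0.0305 0.1459]
step 2: x^-=[-1.4280, -1.0606, 1.3231]  P^-=[0.4709 0.0329 0.0149; 0.0329 0.3188 0.0150; 0.0149 0.0150 0.5153]  S=[0.7095 0.0050 -0.0566; 0.0050 0.6180 0.0641; -0.0566 0.0641 0.7037]  K=[0.6688 -0.0551 0.0358; 0.0825 0.5009 0.0692; 0.0170 -0.0643 0.7422]  nu=[0.5819, -2.5718, 2.6048]  x^+=[-0.8036, -2.1205, 3.4314]  P^+=[0.1541 0.0094 0.0170; 0.0094 0.1514 -0.0223; 0.0170 -0.0223 0.1326]

x_post = [-0.8036, -2.1205, 3.4314]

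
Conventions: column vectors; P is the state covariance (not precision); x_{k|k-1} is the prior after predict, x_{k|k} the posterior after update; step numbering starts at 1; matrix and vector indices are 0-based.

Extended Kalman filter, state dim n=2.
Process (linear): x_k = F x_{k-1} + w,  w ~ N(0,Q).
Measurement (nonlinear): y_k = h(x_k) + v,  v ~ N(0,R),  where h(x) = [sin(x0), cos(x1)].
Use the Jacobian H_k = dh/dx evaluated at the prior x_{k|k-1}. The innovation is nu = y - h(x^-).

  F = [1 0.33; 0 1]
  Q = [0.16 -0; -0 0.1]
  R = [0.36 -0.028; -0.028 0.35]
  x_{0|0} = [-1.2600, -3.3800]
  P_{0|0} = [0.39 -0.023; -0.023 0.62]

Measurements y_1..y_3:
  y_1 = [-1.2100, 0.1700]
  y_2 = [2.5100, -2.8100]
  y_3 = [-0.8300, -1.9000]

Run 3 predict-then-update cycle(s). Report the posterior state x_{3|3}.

x_post = [-6.4069, -3.5205]

step 1: x^-=[-2.3754, -3.3800]  P^-=[0.6023 0.1816; 0.1816 0.7200]  H_jac=[-0.7206 0.0000; 0.0000 -0.2362]  S=[0.6727 0.0029; 0.0029 0.3902]  K=[-0.6447 -0.1051; -0.1926 -0.4344]  nu=[-0.5166, 1.1417]  x^+=[-2.1624, -3.7764]  P^+=[0.3180 0.0794; 0.0794 0.6209]
step 2: x^-=[-3.4086, -3.7764]  P^-=[0.5980 0.2843; 0.2843 0.7209]  H_jac=[-0.9646 0.0000; 0.0000 -0.5930]  S=[0.9164 0.1346; 0.1346 0.6035]  K=[-0.6084 -0.1436; -0.2018 -0.6634]  nu=[2.2462, -2.0048]  x^+=[-4.4871, -2.8997]  P^+=[0.2229 0.0560; 0.0560 0.3820]
step 3: x^-=[-5.4440, -2.8997]  P^-=[0.4615 0.1821; 0.1821 0.4820]  H_jac=[0.6681 0.0000; 0.0000 0.2396]  S=[0.5660 0.0011; 0.0011 0.3777]  K=[0.5445 0.1139; 0.2143 0.3051]  nu=[-1.5741, -0.9291]  x^+=[-6.4069, -3.5205]  P^+=[0.2886 0.1027; 0.1027 0.4207]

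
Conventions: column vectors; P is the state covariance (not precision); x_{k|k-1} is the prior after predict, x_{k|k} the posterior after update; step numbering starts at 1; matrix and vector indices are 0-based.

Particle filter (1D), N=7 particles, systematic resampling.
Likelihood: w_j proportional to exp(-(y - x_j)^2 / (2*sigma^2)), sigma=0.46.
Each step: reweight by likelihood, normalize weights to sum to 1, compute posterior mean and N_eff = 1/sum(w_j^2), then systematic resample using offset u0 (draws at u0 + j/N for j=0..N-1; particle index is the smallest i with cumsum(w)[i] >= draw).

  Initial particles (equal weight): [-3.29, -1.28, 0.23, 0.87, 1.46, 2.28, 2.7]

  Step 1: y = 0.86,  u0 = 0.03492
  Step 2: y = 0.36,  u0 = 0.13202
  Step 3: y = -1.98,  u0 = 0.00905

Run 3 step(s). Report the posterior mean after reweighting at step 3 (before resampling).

post_mean = 0.2303

step 1: w=[0.0000, 0.0000, 0.2142, 0.5471, 0.2338, 0.0047, 0.0002]  mean=0.8777  Neff=2.5004  idx=[2, 2, 3, 3, 3, 3, 4]
step 2: w=[0.2320, 0.2320, 0.1306, 0.1306, 0.1306, 0.1306, 0.0138]  mean=0.5813  Neff=5.6823  idx=[0, 1, 1, 2, 3, 4, 6]
step 3: w=[0.3332, 0.3332, 0.3332, 0.0002, 0.0002, 0.0002, 0.0000]  mean=0.2303  Neff=3.0029  idx=[0, 0, 0, 1, 1, 2, 2]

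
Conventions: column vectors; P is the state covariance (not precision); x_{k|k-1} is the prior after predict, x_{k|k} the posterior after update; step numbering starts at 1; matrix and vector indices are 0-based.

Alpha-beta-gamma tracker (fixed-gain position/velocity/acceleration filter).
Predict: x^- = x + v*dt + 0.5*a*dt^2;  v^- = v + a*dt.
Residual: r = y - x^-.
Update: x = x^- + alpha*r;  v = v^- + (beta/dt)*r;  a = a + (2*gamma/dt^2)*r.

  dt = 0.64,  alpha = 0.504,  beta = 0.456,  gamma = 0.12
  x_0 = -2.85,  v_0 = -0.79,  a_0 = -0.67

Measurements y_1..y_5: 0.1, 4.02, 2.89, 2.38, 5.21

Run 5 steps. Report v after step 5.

v_post = 0.5578

step 1: x_pred=-3.4928  r=3.5928  x^+=-1.6820  v^+=1.3411  a^+=1.4352
step 2: x_pred=-0.5298  r=4.5498  x^+=1.7633  v^+=5.5013  a^+=4.1011
step 3: x_pred=6.1240  r=-3.2340  x^+=4.4941  v^+=5.8218  a^+=2.2061
step 4: x_pred=8.6718  r=-6.2918  x^+=5.5007  v^+=2.7508  a^+=-1.4805
step 5: x_pred=6.9580  r=-1.7480  x^+=6.0770  v^+=0.5578  a^+=-2.5047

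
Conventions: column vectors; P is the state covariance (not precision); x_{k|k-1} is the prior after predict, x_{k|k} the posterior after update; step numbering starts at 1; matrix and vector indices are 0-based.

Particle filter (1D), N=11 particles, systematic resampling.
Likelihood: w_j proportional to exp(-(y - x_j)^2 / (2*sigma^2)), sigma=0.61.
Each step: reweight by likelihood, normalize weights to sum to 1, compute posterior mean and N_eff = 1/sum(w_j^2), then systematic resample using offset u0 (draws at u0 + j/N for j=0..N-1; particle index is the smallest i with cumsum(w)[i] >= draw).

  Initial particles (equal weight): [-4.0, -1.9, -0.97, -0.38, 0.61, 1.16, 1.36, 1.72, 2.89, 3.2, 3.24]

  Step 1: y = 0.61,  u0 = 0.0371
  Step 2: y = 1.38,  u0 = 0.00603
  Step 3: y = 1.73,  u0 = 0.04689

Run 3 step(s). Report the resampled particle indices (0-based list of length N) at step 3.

step 1: w=[0.0000, 0.0001, 0.0133, 0.1018, 0.3801, 0.2532, 0.1785, 0.0726, 0.0004, 0.0000, 0.0000]  mean=0.8427  Neff=3.9024  idx=[3, 4, 4, 4, 4, 4, 5, 5, 6, 6, 7]
step 2: w=[0.0022, 0.0644, 0.0644, 0.0644, 0.0644, 0.0644, 0.1339, 0.1339, 0.1428, 0.1428, 0.1223]  mean=1.1051  Neff=8.9006  idx=[1, 2, 3, 5, 6, 7, 7, 8, 8, 9, 10]
step 3: w=[0.0300, 0.0300, 0.0300, 0.0300, 0.1046, 0.1046, 0.1046, 0.1347, 0.1347, 0.1347, 0.1619]  mean=1.2655  Neff=8.5393  idx=[1, 4, 5, 5, 6, 7, 8, 8, 9, 10, 10]

resampled_idx = [1, 4, 5, 5, 6, 7, 8, 8, 9, 10, 10]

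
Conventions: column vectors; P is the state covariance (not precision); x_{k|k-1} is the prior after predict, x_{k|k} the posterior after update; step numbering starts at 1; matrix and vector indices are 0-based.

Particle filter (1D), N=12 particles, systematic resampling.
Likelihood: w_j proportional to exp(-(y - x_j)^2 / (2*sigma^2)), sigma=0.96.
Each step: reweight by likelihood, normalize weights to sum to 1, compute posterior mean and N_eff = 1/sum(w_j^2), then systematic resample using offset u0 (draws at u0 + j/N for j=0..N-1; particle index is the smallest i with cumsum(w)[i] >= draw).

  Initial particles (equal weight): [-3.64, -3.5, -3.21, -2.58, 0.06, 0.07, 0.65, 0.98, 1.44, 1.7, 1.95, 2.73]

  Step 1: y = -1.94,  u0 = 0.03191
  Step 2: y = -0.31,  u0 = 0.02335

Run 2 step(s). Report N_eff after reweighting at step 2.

N_eff = 2.6416

step 1: w=[0.1065, 0.1364, 0.2129, 0.4089, 0.0583, 0.0570, 0.0134, 0.0050, 0.0010, 0.0004, 0.0001, 0.0000]  mean=-2.5797  Neff=4.0106  idx=[0, 1, 1, 2, 2, 2, 3, 3, 3, 3, 4, 5]
step 2: w=[0.0011, 0.0019, 0.0019, 0.0049, 0.0049, 0.0049, 0.0286, 0.0286, 0.0286, 0.0286, 0.4340, 0.4323]  mean=-0.3026  Neff=2.6416  idx=[6, 9, 10, 10, 10, 10, 10, 11, 11, 11, 11, 11]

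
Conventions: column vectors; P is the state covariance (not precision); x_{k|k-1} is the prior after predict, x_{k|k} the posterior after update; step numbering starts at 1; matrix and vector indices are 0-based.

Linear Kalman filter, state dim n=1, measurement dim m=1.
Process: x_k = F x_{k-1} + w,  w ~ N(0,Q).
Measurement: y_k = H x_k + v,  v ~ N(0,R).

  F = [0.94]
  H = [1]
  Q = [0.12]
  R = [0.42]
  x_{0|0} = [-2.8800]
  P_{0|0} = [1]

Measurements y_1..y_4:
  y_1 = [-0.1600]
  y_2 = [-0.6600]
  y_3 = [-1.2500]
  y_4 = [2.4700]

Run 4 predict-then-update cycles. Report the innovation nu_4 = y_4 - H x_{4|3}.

innov = [3.3516]

step 1: x^-=[-2.7072]  P^-=[1.0036]  S=[1.4236]  K=[0.7050]  nu=[2.5472]  x^+=[-0.9115]  P^+=[0.2961]
step 2: x^-=[-0.8568]  P^-=[0.3816]  S=[0.8016]  K=[0.4761]  nu=[0.1968]  x^+=[-0.7631]  P^+=[0.1999]
step 3: x^-=[-0.7173]  P^-=[0.2967]  S=[0.7167]  K=[0.4140]  nu=[-0.5327]  x^+=[-0.9378]  P^+=[0.1739]
step 4: x^-=[-0.8816]  P^-=[0.2736]  S=[0.6936]  K=[0.3945]  nu=[3.3516]  x^+=[0.4406]  P^+=[0.1657]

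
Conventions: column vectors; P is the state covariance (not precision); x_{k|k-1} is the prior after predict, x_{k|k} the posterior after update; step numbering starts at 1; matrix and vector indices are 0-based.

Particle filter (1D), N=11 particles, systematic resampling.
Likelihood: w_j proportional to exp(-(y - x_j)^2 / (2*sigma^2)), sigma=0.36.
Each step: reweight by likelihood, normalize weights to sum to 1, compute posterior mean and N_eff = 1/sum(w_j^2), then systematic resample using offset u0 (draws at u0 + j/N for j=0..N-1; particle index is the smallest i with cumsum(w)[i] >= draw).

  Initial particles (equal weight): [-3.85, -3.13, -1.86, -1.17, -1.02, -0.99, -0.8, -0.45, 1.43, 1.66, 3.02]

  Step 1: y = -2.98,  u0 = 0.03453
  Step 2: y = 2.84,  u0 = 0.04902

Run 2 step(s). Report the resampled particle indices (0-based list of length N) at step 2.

step 1: w=[0.0551, 0.9368, 0.0081, 0.0000, 0.0000, 0.0000, 0.0000, 0.0000, 0.0000, 0.0000, 0.0000]  mean=-3.1594  Neff=1.1354  idx=[0, 1, 1, 1, 1, 1, 1, 1, 1, 1, 1]
step 2: w=[0.0000, 0.1000, 0.1000, 0.1000, 0.1000, 0.1000, 0.1000, 0.1000, 0.1000, 0.1000, 0.1000]  mean=-3.1300  Neff=10.0000  idx=[1, 2, 3, 4, 5, 6, 6, 7, 8, 9, 10]

resampled_idx = [1, 2, 3, 4, 5, 6, 6, 7, 8, 9, 10]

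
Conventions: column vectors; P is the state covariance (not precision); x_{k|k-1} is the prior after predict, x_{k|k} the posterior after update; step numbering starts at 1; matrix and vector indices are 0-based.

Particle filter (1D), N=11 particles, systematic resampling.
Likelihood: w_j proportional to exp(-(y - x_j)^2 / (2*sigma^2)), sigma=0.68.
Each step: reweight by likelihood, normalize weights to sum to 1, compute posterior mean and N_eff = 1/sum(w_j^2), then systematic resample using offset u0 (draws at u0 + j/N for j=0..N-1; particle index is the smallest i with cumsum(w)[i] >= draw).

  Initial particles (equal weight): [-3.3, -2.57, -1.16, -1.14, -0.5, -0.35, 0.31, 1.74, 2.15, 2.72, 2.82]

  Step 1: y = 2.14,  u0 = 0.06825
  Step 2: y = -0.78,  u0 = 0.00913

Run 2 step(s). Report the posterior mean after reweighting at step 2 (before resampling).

step 1: w=[0.0000, 0.0000, 0.0000, 0.0000, 0.0002, 0.0004, 0.0084, 0.2652, 0.3153, 0.2192, 0.1913]  mean=2.2774  Neff=3.9297  idx=[7, 7, 7, 8, 8, 8, 9, 9, 9, 10, 10]
step 2: w=[0.3054, 0.3054, 0.3054, 0.0273, 0.0273, 0.0273, 0.0005, 0.0005, 0.0005, 0.0002, 0.0002]  mean=1.7756  Neff=3.5457  idx=[0, 0, 0, 0, 1, 1, 1, 2, 2, 2, 3]

post_mean = 1.7756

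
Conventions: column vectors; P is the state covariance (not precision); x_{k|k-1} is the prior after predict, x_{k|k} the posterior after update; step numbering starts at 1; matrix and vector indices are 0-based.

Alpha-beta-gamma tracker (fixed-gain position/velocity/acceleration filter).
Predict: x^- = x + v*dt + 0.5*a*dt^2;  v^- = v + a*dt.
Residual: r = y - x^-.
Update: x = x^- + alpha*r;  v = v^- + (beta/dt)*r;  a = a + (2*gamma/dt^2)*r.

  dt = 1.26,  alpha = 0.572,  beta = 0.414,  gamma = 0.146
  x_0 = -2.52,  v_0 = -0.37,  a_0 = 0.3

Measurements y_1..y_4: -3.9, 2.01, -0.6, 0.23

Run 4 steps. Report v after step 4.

step 1: x_pred=-2.7481  r=-1.1519  x^+=-3.4070  v^+=-0.3705  a^+=0.0881
step 2: x_pred=-3.8038  r=5.8138  x^+=-0.4783  v^+=1.6508  a^+=1.1574
step 3: x_pred=2.5205  r=-3.1205  x^+=0.7356  v^+=2.0839  a^+=0.5835
step 4: x_pred=3.8244  r=-3.5944  x^+=1.7684  v^+=1.6381  a^+=-0.0776

v_post = 1.6381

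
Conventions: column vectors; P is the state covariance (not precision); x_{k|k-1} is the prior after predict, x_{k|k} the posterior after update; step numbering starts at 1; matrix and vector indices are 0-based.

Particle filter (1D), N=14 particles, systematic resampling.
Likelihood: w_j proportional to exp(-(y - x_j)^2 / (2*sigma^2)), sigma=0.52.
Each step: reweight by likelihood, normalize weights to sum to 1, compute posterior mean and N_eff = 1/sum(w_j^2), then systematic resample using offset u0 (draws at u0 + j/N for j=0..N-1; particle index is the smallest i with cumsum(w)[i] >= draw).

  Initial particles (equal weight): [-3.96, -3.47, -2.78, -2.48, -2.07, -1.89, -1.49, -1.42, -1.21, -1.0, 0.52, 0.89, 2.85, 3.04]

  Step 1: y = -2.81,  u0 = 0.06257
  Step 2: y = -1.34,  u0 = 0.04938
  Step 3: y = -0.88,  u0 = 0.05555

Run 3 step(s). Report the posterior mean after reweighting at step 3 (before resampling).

step 1: w=[0.0289, 0.1489, 0.3327, 0.2725, 0.1211, 0.0697, 0.0133, 0.0094, 0.0029, 0.0008, 0.0000, 0.0000, 0.0000, 0.0000]  mean=-2.6513  Neff=4.3919  idx=[1, 1, 2, 2, 2, 2, 2, 3, 3, 3, 3, 4, 5, 7]
step 2: w=[0.0001, 0.0001, 0.0090, 0.0090, 0.0090, 0.0090, 0.0090, 0.0376, 0.0376, 0.0376, 0.0376, 0.1553, 0.2378, 0.4112]  mean=-1.8538  Neff=3.9089  idx=[7, 9, 10, 11, 11, 12, 12, 12, 13, 13, 13, 13, 13, 13]
step 3: w=[0.0021, 0.0021, 0.0021, 0.0177, 0.0177, 0.0367, 0.0367, 0.0367, 0.1413, 0.1413, 0.1413, 0.1413, 0.1413, 0.1413]  mean=-1.5016  Neff=8.0291  idx=[5, 7, 8, 8, 9, 9, 10, 10, 11, 11, 12, 12, 13, 13]

post_mean = -1.5016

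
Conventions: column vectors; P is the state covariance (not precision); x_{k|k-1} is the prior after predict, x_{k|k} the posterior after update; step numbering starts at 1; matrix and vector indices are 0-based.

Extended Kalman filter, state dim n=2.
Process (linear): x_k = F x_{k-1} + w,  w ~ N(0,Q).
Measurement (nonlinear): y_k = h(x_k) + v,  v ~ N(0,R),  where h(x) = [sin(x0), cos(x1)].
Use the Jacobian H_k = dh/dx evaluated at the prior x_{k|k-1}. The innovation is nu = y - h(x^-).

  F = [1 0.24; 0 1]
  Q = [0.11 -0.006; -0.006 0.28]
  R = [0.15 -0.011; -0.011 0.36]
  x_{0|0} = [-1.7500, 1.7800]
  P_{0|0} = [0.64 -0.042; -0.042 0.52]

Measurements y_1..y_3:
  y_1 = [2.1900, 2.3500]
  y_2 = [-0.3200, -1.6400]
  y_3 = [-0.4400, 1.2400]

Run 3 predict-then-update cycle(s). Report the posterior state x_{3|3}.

x_post = [0.1154, -0.3716]

step 1: x^-=[-1.3228, 1.7800]  P^-=[0.7598 0.0768; 0.0768 0.8000]  H_jac=[0.2455 0.0000; 0.0000 -0.9782]  S=[0.1958 -0.0294; -0.0294 1.1255]  K=[0.9463 -0.0420; -0.0083 -0.6955]  nu=[3.1594, 2.5577]  x^+=[1.5595, -0.0251]  P^+=[0.5802 0.0261; 0.0261 0.2559]
step 2: x^-=[1.5535, -0.0251]  P^-=[0.7174 0.0815; 0.0815 0.5359]  H_jac=[0.0173 0.0000; 0.0000 0.0251]  S=[0.1502 -0.0110; -0.0110 0.3603]  K=[0.0833 0.0082; 0.0122 0.0377]  nu=[-1.3198, -2.6397]  x^+=[1.4218, -0.1408]  P^+=[0.7164 0.0813; 0.0813 0.5353]
step 3: x^-=[1.3880, -0.1408]  P^-=[0.8962 0.2038; 0.2038 0.8153]  H_jac=[0.1818 0.0000; 0.0000 0.1403]  S=[0.1796 -0.0058; -0.0058 0.3761]  K=[0.9099 0.0901; 0.2161 0.3076]  nu=[-1.4233, 0.2499]  x^+=[0.1154, -0.3716]  P^+=[0.7454 0.1598; 0.1598 0.7721]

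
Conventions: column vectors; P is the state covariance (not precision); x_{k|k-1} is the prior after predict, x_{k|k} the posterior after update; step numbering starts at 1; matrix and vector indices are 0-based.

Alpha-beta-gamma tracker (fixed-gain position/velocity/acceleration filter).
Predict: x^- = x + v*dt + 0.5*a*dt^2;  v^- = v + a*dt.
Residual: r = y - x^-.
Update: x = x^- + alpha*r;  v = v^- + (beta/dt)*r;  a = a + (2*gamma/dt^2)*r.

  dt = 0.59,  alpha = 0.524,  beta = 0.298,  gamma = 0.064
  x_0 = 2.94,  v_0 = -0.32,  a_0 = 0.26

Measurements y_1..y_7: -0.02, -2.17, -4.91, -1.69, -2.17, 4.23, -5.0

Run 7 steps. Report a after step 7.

step 1: x_pred=2.7965  r=-2.8165  x^+=1.3206  v^+=-1.5891  a^+=-0.7756
step 2: x_pred=0.2480  r=-2.4180  x^+=-1.0190  v^+=-3.2681  a^+=-1.6648
step 3: x_pred=-3.2369  r=-1.6731  x^+=-4.1136  v^+=-5.0953  a^+=-2.2800
step 4: x_pred=-7.5167  r=5.8267  x^+=-4.4635  v^+=-3.4975  a^+=-0.1374
step 5: x_pred=-6.5510  r=4.3810  x^+=-4.2553  v^+=-1.3659  a^+=1.4735
step 6: x_pred=-4.8047  r=9.0347  x^+=-0.0705  v^+=4.0668  a^+=4.7957
step 7: x_pred=3.1636  r=-8.1636  x^+=-1.1141  v^+=2.7730  a^+=1.7938

a_post = 1.7938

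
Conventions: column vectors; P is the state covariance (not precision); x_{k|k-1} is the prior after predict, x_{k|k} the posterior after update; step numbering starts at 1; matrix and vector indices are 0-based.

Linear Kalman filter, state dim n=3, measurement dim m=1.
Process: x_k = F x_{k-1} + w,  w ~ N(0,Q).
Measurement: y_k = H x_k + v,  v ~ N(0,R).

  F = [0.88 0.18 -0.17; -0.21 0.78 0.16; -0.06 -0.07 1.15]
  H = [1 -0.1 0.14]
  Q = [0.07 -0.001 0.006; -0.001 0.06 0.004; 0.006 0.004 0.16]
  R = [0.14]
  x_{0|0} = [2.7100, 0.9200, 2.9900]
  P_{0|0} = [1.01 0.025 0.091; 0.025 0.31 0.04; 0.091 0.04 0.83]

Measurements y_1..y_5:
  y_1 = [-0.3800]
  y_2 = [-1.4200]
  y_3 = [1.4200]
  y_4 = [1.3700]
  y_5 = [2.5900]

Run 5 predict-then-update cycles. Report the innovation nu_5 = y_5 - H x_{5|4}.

step 1: x^-=[2.0421, 0.6269, 3.2115]  P^-=[0.8644 -0.1386 -0.1135; -0.1386 0.3101 0.1643; -0.1135 0.1643 1.2440]  S=[1.0232]  K=[0.8428; -0.1433; 0.0432]  nu=[-2.8090]  x^+=[-0.3254, 1.0293, 3.0902]  P^+=[0.1376 -0.0150 -0.1508; -0.0150 0.2891 0.1706; -0.1508 0.1706 1.2421]
step 2: x^-=[-0.6264, 1.3656, 3.5011]  P^-=[0.2517 -0.0737 -0.3634; -0.0737 0.3314 0.4080; -0.3634 0.4080 1.7978]  S=[0.3318]  K=[0.6275; -0.1499; -0.4597]  nu=[-1.1472]  x^+=[-1.3462, 1.5375, 4.0285]  P^+=[0.1211 -0.0425 -0.2677; -0.0425 0.3239 0.3851; -0.2677 0.3851 1.7277]
step 3: x^-=[-1.5928, 2.1265, 4.6059]  P^-=[0.2673 -0.1397 -0.5285; -0.1397 0.4347 0.7155; -0.5285 0.7155 2.4215]  S=[0.3190]  K=[0.6497; -0.2602; -0.8184]  nu=[2.5806]  x^+=[0.0838, 1.4551, 2.4939]  P^+=[0.1326 -0.0858 -0.3589; -0.0858 0.4131 0.6476; -0.3589 0.6476 2.2079]
step 4: x^-=[-0.0883, 1.5164, 2.7611]  P^-=[0.2905 -0.2138 -0.6568; -0.2138 0.5876 1.0558; -0.6568 1.0558 3.0269]  S=[0.3250]  K=[0.6767; -0.3837; -1.0419]  nu=[1.2234]  x^+=[0.7395, 1.0470, 1.4864]  P^+=[0.1417 -0.1294 -0.4277; -0.1294 0.5397 0.9259; -0.4277 0.9259 2.6742]
step 5: x^-=[0.5866, 0.8992, 1.5917]  P^-=[0.3048 -0.2797 -0.7562; -0.2797 0.7653 1.4001; -0.7562 1.4001 3.6086]  S=[0.3282]  K=[0.6914; -0.4881; -1.1914]  nu=[1.8705]  x^+=[1.8798, -0.0138, -0.6368]  P^+=[0.1479 -0.1689 -0.4859; -0.1689 0.6871 1.2093; -0.4859 1.2093 3.1428]

innov = [1.8705]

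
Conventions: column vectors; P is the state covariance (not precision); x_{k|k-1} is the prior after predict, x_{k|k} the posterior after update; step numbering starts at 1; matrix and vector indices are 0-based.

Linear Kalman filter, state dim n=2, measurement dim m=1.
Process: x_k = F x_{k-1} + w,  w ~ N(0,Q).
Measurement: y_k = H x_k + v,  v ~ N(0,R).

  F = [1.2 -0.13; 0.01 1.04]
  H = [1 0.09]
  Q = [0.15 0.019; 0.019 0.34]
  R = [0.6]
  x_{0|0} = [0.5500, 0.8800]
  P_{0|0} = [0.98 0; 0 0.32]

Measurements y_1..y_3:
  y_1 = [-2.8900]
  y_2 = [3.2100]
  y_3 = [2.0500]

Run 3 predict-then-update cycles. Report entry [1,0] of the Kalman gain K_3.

K[1,0] = -0.0980

step 1: x^-=[0.5456, 0.9207]  P^-=[1.5666 -0.0125; -0.0125 0.6862]  S=[2.1699]  K=[0.7214; 0.0227]  nu=[-3.5185]  x^+=[-1.9928, 0.8408]  P^+=[0.4372 -0.0480; -0.0480 0.6851]
step 2: x^-=[-2.5007, 0.8545]  P^-=[0.8061 -0.1283; -0.1283 1.0800]  S=[1.3918]  K=[0.5709; -0.0223]  nu=[5.6337]  x^+=[0.7157, 0.7288]  P^+=[0.3525 -0.1105; -0.1105 1.0793]
step 3: x^-=[0.7641, 0.7651]  P^-=[0.7103 -0.2605; -0.2605 1.5052]  S=[1.2756]  K=[0.5385; -0.0980]  nu=[1.2171]  x^+=[1.4194, 0.6458]  P^+=[0.3405 -0.1932; -0.1932 1.4929]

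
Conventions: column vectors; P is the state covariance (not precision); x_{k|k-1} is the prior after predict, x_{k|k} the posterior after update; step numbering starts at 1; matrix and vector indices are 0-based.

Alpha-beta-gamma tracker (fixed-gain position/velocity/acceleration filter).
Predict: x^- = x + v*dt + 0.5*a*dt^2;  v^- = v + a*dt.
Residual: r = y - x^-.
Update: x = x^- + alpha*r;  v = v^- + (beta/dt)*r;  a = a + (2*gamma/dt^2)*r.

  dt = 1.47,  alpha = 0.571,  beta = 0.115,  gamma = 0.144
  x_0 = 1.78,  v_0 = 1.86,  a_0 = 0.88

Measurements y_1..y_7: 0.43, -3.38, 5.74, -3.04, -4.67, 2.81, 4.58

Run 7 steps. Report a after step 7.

step 1: x_pred=5.4650  r=-5.0350  x^+=2.5900  v^+=2.7597  a^+=0.2089
step 2: x_pred=6.8725  r=-10.2525  x^+=1.0183  v^+=2.2648  a^+=-1.1575
step 3: x_pred=3.0970  r=2.6430  x^+=4.6061  v^+=0.7700  a^+=-0.8052
step 4: x_pred=4.8681  r=-7.9081  x^+=0.3526  v^+=-1.0323  a^+=-1.8592
step 5: x_pred=-3.1737  r=-1.4963  x^+=-4.0281  v^+=-3.8824  a^+=-2.0586
step 6: x_pred=-11.9594  r=14.7694  x^+=-3.5261  v^+=-5.7531  a^+=-0.0902
step 7: x_pred=-12.0807  r=16.6607  x^+=-2.5674  v^+=-4.5823  a^+=2.1303

a_post = 2.1303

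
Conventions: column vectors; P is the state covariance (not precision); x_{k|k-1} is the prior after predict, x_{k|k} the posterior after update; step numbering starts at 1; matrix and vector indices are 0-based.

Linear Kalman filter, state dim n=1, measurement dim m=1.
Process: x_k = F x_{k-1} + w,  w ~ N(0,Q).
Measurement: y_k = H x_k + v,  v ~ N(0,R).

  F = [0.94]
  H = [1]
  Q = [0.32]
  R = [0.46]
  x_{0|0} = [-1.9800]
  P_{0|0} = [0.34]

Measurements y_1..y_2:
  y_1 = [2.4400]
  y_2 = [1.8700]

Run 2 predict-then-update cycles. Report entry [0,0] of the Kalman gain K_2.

step 1: x^-=[-1.8612]  P^-=[0.6204]  S=[1.0804]  K=[0.5742]  nu=[4.3012]  x^+=[0.6087]  P^+=[0.2642]
step 2: x^-=[0.5722]  P^-=[0.5534]  S=[1.0134]  K=[0.5461]  nu=[1.2978]  x^+=[1.2809]  P^+=[0.2512]

K[0,0] = 0.5461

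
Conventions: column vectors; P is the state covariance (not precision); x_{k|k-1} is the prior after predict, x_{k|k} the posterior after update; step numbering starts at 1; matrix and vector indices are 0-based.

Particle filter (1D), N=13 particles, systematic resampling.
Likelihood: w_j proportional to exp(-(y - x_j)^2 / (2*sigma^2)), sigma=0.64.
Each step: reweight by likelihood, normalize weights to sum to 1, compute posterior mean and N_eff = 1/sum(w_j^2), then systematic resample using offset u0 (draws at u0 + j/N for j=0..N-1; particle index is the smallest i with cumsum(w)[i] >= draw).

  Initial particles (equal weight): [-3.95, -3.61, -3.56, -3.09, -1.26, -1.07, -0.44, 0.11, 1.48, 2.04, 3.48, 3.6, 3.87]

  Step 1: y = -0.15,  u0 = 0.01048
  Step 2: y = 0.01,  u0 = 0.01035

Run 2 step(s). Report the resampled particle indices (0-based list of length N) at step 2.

step 1: w=[0.0000, 0.0000, 0.0000, 0.0000, 0.0910, 0.1457, 0.3694, 0.3769, 0.0160, 0.0012, 0.0000, 0.0000, 0.0000]  mean=-0.3655  Neff=3.2446  idx=[4, 4, 5, 6, 6, 6, 6, 6, 7, 7, 7, 7, 7]
step 2: w=[0.0149, 0.0149, 0.0257, 0.0834, 0.0834, 0.0834, 0.0834, 0.0834, 0.1055, 0.1055, 0.1055, 0.1055, 0.1055]  mean=-0.1905  Neff=10.9256  idx=[0, 3, 4, 5, 6, 7, 7, 8, 9, 10, 10, 11, 12]

resampled_idx = [0, 3, 4, 5, 6, 7, 7, 8, 9, 10, 10, 11, 12]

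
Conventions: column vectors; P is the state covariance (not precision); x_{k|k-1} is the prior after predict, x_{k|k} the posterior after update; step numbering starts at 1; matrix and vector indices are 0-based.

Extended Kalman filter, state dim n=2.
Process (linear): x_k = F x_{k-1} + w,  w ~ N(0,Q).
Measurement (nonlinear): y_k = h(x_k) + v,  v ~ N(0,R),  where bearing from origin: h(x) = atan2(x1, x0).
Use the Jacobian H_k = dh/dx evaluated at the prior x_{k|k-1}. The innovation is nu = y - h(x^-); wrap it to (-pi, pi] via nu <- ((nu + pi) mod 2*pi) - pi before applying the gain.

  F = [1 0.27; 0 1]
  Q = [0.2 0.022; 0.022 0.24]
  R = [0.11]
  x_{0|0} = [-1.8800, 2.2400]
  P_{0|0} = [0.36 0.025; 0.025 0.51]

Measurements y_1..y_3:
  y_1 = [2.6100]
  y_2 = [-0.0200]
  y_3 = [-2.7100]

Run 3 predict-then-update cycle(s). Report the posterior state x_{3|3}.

x_post = [-0.1019, 5.0269]

step 1: x^-=[-1.2752, 2.2400]  P^-=[0.6107 0.1847; 0.1847 0.7500]  H_jac=[-0.3372 -0.1919]  S=[0.2310]  K=[-1.0450; -0.8929]  nu=[0.5217]  x^+=[-1.8203, 1.7742]  P^+=[0.3585 -0.0308; -0.0308 0.5659]
step 2: x^-=[-1.3413, 1.7742]  P^-=[0.5831 0.1440; 0.1440 0.8059]  H_jac=[-0.3586 -0.2711]  S=[0.2722]  K=[-0.9115; -0.9922]  nu=[-2.2381]  x^+=[0.6988, 3.9950]  P^+=[0.3569 -0.1023; -0.1023 0.5378]
step 3: x^-=[1.7774, 3.9950]  P^-=[0.5409 0.0649; 0.0649 0.7778]  H_jac=[-0.2090 0.0930]  S=[0.1378]  K=[-0.7762; 0.4262]  nu=[2.4210]  x^+=[-0.1019, 5.0269]  P^+=[0.4578 0.1105; 0.1105 0.7528]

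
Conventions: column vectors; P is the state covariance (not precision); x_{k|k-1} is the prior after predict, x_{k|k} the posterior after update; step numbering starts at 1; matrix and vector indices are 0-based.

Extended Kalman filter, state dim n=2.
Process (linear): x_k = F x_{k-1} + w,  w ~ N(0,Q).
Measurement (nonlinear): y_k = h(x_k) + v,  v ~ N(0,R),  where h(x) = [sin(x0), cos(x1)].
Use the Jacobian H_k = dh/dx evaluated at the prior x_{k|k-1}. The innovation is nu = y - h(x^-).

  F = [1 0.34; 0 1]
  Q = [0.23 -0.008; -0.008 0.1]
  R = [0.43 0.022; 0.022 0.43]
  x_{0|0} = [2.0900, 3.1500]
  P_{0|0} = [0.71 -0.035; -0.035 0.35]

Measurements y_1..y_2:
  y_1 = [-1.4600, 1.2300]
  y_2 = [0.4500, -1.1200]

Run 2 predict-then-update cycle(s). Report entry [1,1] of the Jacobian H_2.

H_jac[1,1] = 0.1131

step 1: x^-=[3.1610, 3.1500]  P^-=[0.9567 0.0760; 0.0760 0.4500]  H_jac=[-0.9998 0.0000; 0.0000 0.0084]  S=[1.3863 0.0214; 0.0214 0.4300]  K=[-0.6905 0.0358; -0.0550 0.0115]  nu=[-1.4406, 2.2300]  x^+=[4.2355, 3.2549]  P^+=[0.2962 0.0234; 0.0234 0.4458]
step 2: x^-=[5.3422, 3.2549]  P^-=[0.5936 0.1670; 0.1670 0.5458]  H_jac=[0.5890 0.0000; 0.0000 0.1131]  S=[0.6359 0.0331; 0.0331 0.4370]  K=[0.5497 0.0015; 0.1479 0.1300]  nu=[1.2581, -0.1264]  x^+=[6.0336, 3.4245]  P^+=[0.4014 0.1128; 0.1128 0.5232]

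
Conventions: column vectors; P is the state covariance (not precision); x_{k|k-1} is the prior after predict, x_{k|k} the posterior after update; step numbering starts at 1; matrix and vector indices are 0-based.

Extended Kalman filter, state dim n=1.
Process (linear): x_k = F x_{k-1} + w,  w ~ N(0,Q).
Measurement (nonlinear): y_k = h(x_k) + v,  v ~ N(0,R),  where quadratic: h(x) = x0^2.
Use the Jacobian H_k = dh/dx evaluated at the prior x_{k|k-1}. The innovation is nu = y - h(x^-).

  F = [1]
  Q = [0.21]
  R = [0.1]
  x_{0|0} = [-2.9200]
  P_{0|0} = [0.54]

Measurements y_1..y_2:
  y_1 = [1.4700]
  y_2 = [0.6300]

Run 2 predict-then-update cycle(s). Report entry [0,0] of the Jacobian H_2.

step 1: x^-=[-2.9200]  P^-=[0.7500]  H_jac=[-5.8400]  S=[25.6792]  K=[-0.1706]  nu=[-7.0564]  x^+=[-1.7164]  P^+=[0.0029]
step 2: x^-=[-1.7164]  P^-=[0.2129]  H_jac=[-3.4328]  S=[2.6091]  K=[-0.2801]  nu=[-2.3161]  x^+=[-1.0676]  P^+=[0.0082]

H_jac[0,0] = -3.4328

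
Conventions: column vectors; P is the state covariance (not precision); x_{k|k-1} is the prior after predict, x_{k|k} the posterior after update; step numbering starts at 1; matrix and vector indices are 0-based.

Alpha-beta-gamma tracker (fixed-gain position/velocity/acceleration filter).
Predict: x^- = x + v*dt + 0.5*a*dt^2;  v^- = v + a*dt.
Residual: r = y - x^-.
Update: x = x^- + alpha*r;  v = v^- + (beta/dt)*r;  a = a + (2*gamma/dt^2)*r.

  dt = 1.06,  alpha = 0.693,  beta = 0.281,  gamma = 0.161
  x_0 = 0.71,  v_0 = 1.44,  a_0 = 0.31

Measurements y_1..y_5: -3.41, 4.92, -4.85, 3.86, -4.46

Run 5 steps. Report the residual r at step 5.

resid = -5.3537

step 1: x_pred=2.4106  r=-5.8206  x^+=-1.6231  v^+=0.2256  a^+=-1.3580
step 2: x_pred=-2.1469  r=7.0669  x^+=2.7505  v^+=0.6595  a^+=0.6672
step 3: x_pred=3.8243  r=-8.6743  x^+=-2.1870  v^+=-0.9328  a^+=-1.8187
step 4: x_pred=-4.1975  r=8.0575  x^+=1.3863  v^+=-0.7247  a^+=0.4904
step 5: x_pred=0.8937  r=-5.3537  x^+=-2.8164  v^+=-1.6240  a^+=-1.0438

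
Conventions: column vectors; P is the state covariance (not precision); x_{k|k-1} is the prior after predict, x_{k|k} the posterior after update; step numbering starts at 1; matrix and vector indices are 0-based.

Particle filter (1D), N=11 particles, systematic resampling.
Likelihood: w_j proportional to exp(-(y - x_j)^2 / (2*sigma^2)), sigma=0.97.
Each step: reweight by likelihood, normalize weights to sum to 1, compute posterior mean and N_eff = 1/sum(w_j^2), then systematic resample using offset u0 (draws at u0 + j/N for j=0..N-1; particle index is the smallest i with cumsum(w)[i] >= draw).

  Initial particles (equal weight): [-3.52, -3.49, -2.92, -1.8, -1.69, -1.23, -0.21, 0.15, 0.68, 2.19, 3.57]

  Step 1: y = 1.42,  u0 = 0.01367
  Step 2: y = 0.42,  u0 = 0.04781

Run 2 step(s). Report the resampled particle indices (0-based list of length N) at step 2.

resampled_idx = [1, 1, 2, 3, 3, 4, 4, 5, 6, 6, 9]

step 1: w=[0.0000, 0.0000, 0.0000, 0.0018, 0.0026, 0.0106, 0.1076, 0.1874, 0.3300, 0.3222, 0.0379]  mean=1.0500  Neff=3.8320  idx=[5, 6, 7, 7, 8, 8, 8, 9, 9, 9, 9]
step 2: w=[0.0355, 0.1223, 0.1453, 0.1453, 0.1457, 0.1457, 0.1457, 0.0286, 0.0286, 0.0286, 0.0286]  mean=0.5218  Neff=7.9724  idx=[1, 1, 2, 3, 3, 4, 4, 5, 6, 6, 9]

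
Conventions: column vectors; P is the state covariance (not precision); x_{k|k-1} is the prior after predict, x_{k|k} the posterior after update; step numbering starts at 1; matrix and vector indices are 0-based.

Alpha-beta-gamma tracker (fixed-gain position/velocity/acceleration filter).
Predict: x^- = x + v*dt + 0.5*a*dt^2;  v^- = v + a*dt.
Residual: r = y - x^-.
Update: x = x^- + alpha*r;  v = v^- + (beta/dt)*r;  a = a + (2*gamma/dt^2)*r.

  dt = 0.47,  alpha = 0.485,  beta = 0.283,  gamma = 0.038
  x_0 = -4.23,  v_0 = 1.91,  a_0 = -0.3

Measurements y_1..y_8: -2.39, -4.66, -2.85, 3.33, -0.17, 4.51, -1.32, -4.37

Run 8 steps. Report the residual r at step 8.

resid = -6.8948

step 1: x_pred=-3.3654  r=0.9754  x^+=-2.8923  v^+=2.3563  a^+=0.0356
step 2: x_pred=-1.7809  r=-2.8791  x^+=-3.1773  v^+=0.6395  a^+=-0.9549
step 3: x_pred=-2.9822  r=0.1322  x^+=-2.9181  v^+=0.2703  a^+=-0.9095
step 4: x_pred=-2.8915  r=6.2215  x^+=0.1259  v^+=3.5890  a^+=1.2310
step 5: x_pred=1.9487  r=-2.1187  x^+=0.9211  v^+=2.8918  a^+=0.5021
step 6: x_pred=2.3357  r=2.1743  x^+=3.3903  v^+=4.4370  a^+=1.2501
step 7: x_pred=5.6137  r=-6.9337  x^+=2.2509  v^+=0.8496  a^+=-1.1354
step 8: x_pred=2.5248  r=-6.8948  x^+=-0.8192  v^+=-3.8356  a^+=-3.5075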